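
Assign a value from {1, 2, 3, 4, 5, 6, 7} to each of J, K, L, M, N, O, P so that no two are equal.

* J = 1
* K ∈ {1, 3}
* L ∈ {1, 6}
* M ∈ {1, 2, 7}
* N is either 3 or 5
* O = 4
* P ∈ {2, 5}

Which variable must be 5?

N

J has just one choice, so J = 1. Remove 1 from K, L, M.
K's domain is down to {3}, so K = 3. So N can't be 3.
So 5 goes to N.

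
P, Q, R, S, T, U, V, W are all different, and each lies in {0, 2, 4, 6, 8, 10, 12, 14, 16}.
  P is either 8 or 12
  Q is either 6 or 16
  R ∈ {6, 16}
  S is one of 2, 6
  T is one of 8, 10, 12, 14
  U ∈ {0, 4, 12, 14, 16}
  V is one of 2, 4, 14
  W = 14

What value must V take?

W's domain is down to {14}, so W = 14. Eliminate 14 elsewhere: T, U, V.
Q and R between them cover only {6, 16} — a naked pair. Remove those values from S, U.
S's domain is down to {2}, so S = 2. So V can't be 2.
So V = 4.

4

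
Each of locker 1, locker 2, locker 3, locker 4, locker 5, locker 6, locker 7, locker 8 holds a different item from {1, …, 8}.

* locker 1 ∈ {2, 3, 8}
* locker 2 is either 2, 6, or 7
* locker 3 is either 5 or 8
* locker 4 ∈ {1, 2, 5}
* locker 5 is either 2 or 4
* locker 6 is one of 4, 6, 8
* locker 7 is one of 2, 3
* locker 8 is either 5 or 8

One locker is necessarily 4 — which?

The 8 variables together cover exactly {1, 2, 3, 4, 5, 6, 7, 8} — 8 values for 8 variables — and 1 appears only in locker 4's list, so locker 4 = 1.
The 7 still-open variables together cover exactly {2, 3, 4, 5, 6, 7, 8} — 7 values for 7 variables — and 7 appears only in locker 2's list, so locker 2 = 7.
Among the 6 still-open variables, 6 fits only locker 6 (and all 6 values in {2, 3, 4, 5, 6, 8} must be used), so locker 6 = 6.
The 5 still-open variables draw from only 5 values {2, 3, 4, 5, 8}, so each is used; only locker 5 can be 4, hence locker 5 = 4.

locker 5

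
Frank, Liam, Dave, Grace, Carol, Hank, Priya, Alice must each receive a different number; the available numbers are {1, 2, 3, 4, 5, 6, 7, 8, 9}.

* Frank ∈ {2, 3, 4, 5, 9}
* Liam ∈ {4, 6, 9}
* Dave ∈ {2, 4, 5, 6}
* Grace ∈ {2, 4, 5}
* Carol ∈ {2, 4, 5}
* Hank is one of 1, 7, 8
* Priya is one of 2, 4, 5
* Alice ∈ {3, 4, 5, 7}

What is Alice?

Grace, Carol, Priya between them cover only {2, 4, 5} — a naked triple. Remove those values from Frank, Liam, Dave, Alice.
Dave has just one choice, so Dave = 6. Strike 6 from Liam.
Liam's domain is down to {9}, so Liam = 9. Remove 9 from Frank.
Frank has just one choice, so Frank = 3. So Alice can't be 3.
So Alice = 7.

7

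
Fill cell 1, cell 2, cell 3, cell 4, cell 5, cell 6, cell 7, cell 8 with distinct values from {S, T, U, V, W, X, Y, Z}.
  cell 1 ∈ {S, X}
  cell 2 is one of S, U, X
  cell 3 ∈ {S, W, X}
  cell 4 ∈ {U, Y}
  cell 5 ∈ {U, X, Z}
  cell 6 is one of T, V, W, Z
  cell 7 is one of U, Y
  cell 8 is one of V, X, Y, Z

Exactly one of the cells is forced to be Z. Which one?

The 8 variables together cover exactly {S, T, U, V, W, X, Y, Z} — 8 values for 8 variables — and T appears only in cell 6's list, so cell 6 = T.
The 7 still-open variables draw from only 7 values {S, U, V, W, X, Y, Z}, so each is used; only cell 8 can be V, hence cell 8 = V.
Among the 6 still-open variables, W fits only cell 3 (and all 6 values in {S, U, W, X, Y, Z} must be used), so cell 3 = W.
The 5 still-open variables together cover exactly {S, U, X, Y, Z} — 5 values for 5 variables — and Z appears only in cell 5's list, so cell 5 = Z.

cell 5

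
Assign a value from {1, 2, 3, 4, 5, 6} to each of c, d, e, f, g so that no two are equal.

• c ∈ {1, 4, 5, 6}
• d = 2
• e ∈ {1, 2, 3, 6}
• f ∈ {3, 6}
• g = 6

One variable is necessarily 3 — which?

d must be 2 (only option left). Strike 2 from e.
g must be 6 (only option left). So c, e, f can't be 6.
So 3 goes to f.

f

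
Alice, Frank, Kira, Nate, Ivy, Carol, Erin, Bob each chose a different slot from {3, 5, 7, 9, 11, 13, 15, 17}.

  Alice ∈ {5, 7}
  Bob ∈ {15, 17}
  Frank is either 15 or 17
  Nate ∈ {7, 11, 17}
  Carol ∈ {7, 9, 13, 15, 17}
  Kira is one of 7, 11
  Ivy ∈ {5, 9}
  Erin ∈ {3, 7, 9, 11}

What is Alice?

5

The 8 variables together cover exactly {3, 5, 7, 9, 11, 13, 15, 17} — 8 values for 8 variables — and 3 appears only in Erin's list, so Erin = 3.
The 7 still-open variables together cover exactly {5, 7, 9, 11, 13, 15, 17} — 7 values for 7 variables — and 13 appears only in Carol's list, so Carol = 13.
The 6 still-open variables draw from only 6 values {5, 7, 9, 11, 15, 17}, so each is used; only Ivy can be 9, hence Ivy = 9.
The 5 still-open variables draw from only 5 values {5, 7, 11, 15, 17}, so each is used; only Alice can be 5, hence Alice = 5.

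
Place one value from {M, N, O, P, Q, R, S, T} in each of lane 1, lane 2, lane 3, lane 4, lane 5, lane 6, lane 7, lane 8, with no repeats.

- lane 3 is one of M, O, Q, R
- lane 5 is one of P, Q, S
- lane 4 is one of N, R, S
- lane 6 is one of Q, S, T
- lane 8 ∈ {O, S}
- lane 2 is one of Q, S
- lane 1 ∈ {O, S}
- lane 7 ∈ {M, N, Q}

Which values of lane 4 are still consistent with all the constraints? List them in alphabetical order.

The 8 variables together cover exactly {M, N, O, P, Q, R, S, T} — 8 values for 8 variables — and P appears only in lane 5's list, so lane 5 = P.
Among the 7 still-open variables, T fits only lane 6 (and all 7 values in {M, N, O, Q, R, S, T} must be used), so lane 6 = T.
lane 1 and lane 8 between them cover only {O, S} — a naked pair. Remove those values from lane 2, lane 3, lane 4.
lane 2 must be Q (only option left). Strike Q from lane 3, lane 7.
No further eliminations apply; lane 4 can still be any of N, R.

N, R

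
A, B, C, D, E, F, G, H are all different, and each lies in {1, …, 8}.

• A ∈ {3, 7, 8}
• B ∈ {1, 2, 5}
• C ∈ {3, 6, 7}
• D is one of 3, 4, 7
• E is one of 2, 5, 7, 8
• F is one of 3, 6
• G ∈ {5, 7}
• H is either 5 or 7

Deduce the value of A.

8

The 8 variables together cover exactly {1, 2, 3, 4, 5, 6, 7, 8} — 8 values for 8 variables — and 1 appears only in B's list, so B = 1.
The 7 still-open variables together cover exactly {2, 3, 4, 5, 6, 7, 8} — 7 values for 7 variables — and 2 appears only in E's list, so E = 2.
The 6 still-open variables together cover exactly {3, 4, 5, 6, 7, 8} — 6 values for 6 variables — and 4 appears only in D's list, so D = 4.
Among the 5 still-open variables, 8 fits only A (and all 5 values in {3, 5, 6, 7, 8} must be used), so A = 8.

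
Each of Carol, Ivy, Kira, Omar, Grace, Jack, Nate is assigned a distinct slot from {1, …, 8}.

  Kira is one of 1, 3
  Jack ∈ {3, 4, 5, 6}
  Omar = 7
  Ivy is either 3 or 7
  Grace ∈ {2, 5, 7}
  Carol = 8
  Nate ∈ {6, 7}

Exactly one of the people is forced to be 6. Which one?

Nate

Carol's domain is down to {8}, so Carol = 8.
Omar must be 7 (only option left). So Ivy, Grace, Nate can't be 7.
So 6 goes to Nate.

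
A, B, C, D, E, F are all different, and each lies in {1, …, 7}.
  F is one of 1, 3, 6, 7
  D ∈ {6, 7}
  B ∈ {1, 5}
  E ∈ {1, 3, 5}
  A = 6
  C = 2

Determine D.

7

A's domain is down to {6}, so A = 6. Strike 6 from D, F.
So D = 7.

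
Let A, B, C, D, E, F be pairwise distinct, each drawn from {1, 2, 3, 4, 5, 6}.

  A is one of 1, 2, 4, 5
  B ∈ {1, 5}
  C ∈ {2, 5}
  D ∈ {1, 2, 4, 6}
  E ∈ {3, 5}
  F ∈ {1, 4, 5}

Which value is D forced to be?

6

The 6 variables draw from only 6 values {1, 2, 3, 4, 5, 6}, so each is used; only E can be 3, hence E = 3.
The 5 still-open variables draw from only 5 values {1, 2, 4, 5, 6}, so each is used; only D can be 6, hence D = 6.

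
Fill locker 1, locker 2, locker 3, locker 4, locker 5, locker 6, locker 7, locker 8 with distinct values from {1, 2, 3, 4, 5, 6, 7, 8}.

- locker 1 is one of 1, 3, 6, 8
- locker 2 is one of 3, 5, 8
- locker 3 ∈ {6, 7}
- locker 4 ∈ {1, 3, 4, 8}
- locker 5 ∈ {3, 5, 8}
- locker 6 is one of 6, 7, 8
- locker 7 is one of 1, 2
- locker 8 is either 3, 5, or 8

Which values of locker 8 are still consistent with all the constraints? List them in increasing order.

The 8 variables together cover exactly {1, 2, 3, 4, 5, 6, 7, 8} — 8 values for 8 variables — and 2 appears only in locker 7's list, so locker 7 = 2.
The 7 still-open variables together cover exactly {1, 3, 4, 5, 6, 7, 8} — 7 values for 7 variables — and 4 appears only in locker 4's list, so locker 4 = 4.
The 6 still-open variables together cover exactly {1, 3, 5, 6, 7, 8} — 6 values for 6 variables — and 1 appears only in locker 1's list, so locker 1 = 1.
locker 2, locker 5, locker 8 between them cover only {3, 5, 8} — a naked triple. Remove those values from locker 6.
No further eliminations apply; locker 8 can still be any of 3, 5, 8.

3, 5, 8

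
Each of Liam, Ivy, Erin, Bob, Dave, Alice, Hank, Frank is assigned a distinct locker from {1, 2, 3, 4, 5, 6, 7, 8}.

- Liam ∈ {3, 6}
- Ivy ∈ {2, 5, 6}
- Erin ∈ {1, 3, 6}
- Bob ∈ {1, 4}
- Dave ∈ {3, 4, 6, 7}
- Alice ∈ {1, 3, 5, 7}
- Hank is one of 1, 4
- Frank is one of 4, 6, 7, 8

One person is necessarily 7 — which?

Among the 8 variables, 2 fits only Ivy (and all 8 values in {1, 2, 3, 4, 5, 6, 7, 8} must be used), so Ivy = 2.
Among the 7 still-open variables, 5 fits only Alice (and all 7 values in {1, 3, 4, 5, 6, 7, 8} must be used), so Alice = 5.
Among the 6 still-open variables, 8 fits only Frank (and all 6 values in {1, 3, 4, 6, 7, 8} must be used), so Frank = 8.
The 5 still-open variables together cover exactly {1, 3, 4, 6, 7} — 5 values for 5 variables — and 7 appears only in Dave's list, so Dave = 7.

Dave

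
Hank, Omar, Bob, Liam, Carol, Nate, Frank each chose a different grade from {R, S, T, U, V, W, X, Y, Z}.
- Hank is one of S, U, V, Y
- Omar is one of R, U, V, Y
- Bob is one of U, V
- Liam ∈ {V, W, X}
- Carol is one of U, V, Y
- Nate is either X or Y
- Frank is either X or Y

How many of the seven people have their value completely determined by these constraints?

3

The 7 variables together cover exactly {R, S, U, V, W, X, Y} — 7 values for 7 variables — and R appears only in Omar's list, so Omar = R.
Among the 6 still-open variables, S fits only Hank (and all 6 values in {S, U, V, W, X, Y} must be used), so Hank = S.
Among the 5 still-open variables, W fits only Liam (and all 5 values in {U, V, W, X, Y} must be used), so Liam = W.
Nate and Frank between them cover only {X, Y} — a naked pair. Remove those values from Carol.
Determined: Hank=S, Omar=R, Liam=W. The other people each still have more than one consistent value. That makes 3.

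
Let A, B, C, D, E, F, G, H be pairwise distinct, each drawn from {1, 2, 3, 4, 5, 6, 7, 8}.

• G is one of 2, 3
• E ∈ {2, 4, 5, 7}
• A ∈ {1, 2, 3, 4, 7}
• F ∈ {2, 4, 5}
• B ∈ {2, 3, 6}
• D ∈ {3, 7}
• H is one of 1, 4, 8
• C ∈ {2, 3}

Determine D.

The 8 variables draw from only 8 values {1, 2, 3, 4, 5, 6, 7, 8}, so each is used; only B can be 6, hence B = 6.
Among the 7 still-open variables, 8 fits only H (and all 7 values in {1, 2, 3, 4, 5, 7, 8} must be used), so H = 8.
Among the 6 still-open variables, 1 fits only A (and all 6 values in {1, 2, 3, 4, 5, 7} must be used), so A = 1.
C and G share exactly the 2 values {2, 3}; by pigeonhole those values go to them, so strike 2, 3 from D, E, F.
So D = 7.

7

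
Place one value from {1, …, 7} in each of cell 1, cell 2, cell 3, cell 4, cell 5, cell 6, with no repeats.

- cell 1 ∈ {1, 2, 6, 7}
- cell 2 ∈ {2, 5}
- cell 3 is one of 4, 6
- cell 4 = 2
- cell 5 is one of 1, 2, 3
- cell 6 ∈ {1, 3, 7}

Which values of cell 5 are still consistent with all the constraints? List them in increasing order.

1, 3

cell 4's domain is down to {2}, so cell 4 = 2. Remove 2 from cell 1, cell 2, cell 5.
cell 2 must be 5 (only option left).
No further eliminations apply; cell 5 can still be any of 1, 3.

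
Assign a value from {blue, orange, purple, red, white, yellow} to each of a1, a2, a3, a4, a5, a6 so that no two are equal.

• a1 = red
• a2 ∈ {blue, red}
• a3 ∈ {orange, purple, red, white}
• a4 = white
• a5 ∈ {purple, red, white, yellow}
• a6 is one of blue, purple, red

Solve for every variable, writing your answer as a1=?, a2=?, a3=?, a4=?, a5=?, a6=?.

a1=red, a2=blue, a3=orange, a4=white, a5=yellow, a6=purple

a1 must be red (only option left). Strike red from a2, a3, a5, a6.
a2's domain is down to {blue}, so a2 = blue. Strike blue from a6.
a4 has just one choice, so a4 = white. So a3, a5 can't be white.
a6 has just one choice, so a6 = purple. Eliminate purple elsewhere: a3, a5.
That leaves a3 = orange.
a5's domain is down to {yellow}, so a5 = yellow.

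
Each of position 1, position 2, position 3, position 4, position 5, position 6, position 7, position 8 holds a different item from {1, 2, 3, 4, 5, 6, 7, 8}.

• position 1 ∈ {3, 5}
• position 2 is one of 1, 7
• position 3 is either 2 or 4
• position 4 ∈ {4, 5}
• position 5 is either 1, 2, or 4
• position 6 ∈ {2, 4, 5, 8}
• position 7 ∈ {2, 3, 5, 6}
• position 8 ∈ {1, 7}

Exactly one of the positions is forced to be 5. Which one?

position 4

Among the 8 variables, 6 fits only position 7 (and all 8 values in {1, 2, 3, 4, 5, 6, 7, 8} must be used), so position 7 = 6.
Among the 7 still-open variables, 3 fits only position 1 (and all 7 values in {1, 2, 3, 4, 5, 7, 8} must be used), so position 1 = 3.
The 6 still-open variables draw from only 6 values {1, 2, 4, 5, 7, 8}, so each is used; only position 6 can be 8, hence position 6 = 8.
The 5 still-open variables together cover exactly {1, 2, 4, 5, 7} — 5 values for 5 variables — and 5 appears only in position 4's list, so position 4 = 5.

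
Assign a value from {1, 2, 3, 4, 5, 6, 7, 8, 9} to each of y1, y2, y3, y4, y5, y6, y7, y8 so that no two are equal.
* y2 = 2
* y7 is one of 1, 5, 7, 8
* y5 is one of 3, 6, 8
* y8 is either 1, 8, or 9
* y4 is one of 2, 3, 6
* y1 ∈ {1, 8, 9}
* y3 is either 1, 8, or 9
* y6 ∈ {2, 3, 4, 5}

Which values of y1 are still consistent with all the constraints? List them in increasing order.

1, 8, 9

y2 must be 2 (only option left). So y4, y6 can't be 2.
y1, y3, y8 between them cover only {1, 8, 9} — a naked triple. Remove those values from y5, y7.
The 2 variables y4 and y5 are confined to {3, 6}, which locks those values in; drop them from y6.
No further eliminations apply; y1 can still be any of 1, 8, 9.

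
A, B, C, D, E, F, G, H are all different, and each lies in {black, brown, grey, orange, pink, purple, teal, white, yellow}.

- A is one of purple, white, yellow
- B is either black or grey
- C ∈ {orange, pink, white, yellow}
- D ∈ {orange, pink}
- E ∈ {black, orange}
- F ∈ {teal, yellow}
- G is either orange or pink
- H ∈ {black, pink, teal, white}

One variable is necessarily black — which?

E

The 8 variables draw from only 8 values {black, grey, orange, pink, purple, teal, white, yellow}, so each is used; only B can be grey, hence B = grey.
The 7 still-open variables together cover exactly {black, orange, pink, purple, teal, white, yellow} — 7 values for 7 variables — and purple appears only in A's list, so A = purple.
D and G between them cover only {orange, pink} — a naked pair. Remove those values from C, E, H.
So black goes to E.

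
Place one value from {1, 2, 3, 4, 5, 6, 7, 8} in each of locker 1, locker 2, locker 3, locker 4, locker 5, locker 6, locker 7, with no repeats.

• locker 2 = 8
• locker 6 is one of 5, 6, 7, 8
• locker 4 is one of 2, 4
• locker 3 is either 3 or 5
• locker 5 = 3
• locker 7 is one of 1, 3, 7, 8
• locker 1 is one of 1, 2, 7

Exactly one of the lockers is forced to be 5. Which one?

locker 3

locker 2's domain is down to {8}, so locker 2 = 8. Remove 8 from locker 6, locker 7.
locker 5's domain is down to {3}, so locker 5 = 3. Strike 3 from locker 3, locker 7.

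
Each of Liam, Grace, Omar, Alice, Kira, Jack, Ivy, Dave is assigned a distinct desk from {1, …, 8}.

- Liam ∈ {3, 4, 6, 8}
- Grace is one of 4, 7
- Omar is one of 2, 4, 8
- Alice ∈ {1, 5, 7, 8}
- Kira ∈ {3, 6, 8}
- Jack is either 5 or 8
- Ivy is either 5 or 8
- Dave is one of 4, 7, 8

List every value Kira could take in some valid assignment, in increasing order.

3, 6

The 8 variables draw from only 8 values {1, 2, 3, 4, 5, 6, 7, 8}, so each is used; only Alice can be 1, hence Alice = 1.
Among the 7 still-open variables, 2 fits only Omar (and all 7 values in {2, 3, 4, 5, 6, 7, 8} must be used), so Omar = 2.
The 2 variables Jack and Ivy are confined to {5, 8}, which locks those values in; drop them from Liam, Kira, Dave.
Grace and Dave share exactly the 2 values {4, 7}; by pigeonhole those values go to them, so strike 4, 7 from Liam.
No further eliminations apply; Kira can still be any of 3, 6.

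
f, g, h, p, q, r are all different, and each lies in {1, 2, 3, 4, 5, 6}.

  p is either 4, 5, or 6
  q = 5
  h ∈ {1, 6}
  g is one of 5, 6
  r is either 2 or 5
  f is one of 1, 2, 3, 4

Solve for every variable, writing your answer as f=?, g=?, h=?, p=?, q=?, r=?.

f=3, g=6, h=1, p=4, q=5, r=2

q has just one choice, so q = 5. So g, p, r can't be 5.
r has just one choice, so r = 2. Eliminate 2 elsewhere: f.
g has just one choice, so g = 6. Eliminate 6 elsewhere: h, p.
That leaves h = 1. Eliminate 1 elsewhere: f.
p has just one choice, so p = 4. So f can't be 4.
f must be 3 (only option left).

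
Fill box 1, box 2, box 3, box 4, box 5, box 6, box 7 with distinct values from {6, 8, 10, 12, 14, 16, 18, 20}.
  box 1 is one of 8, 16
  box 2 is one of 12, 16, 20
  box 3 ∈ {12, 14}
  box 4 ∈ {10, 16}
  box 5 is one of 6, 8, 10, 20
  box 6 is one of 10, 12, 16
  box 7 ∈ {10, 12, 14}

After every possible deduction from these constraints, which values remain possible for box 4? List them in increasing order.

Among the 7 variables, 6 fits only box 5 (and all 7 values in {6, 8, 10, 12, 14, 16, 20} must be used), so box 5 = 6.
Among the 6 still-open variables, 8 fits only box 1 (and all 6 values in {8, 10, 12, 14, 16, 20} must be used), so box 1 = 8.
The 5 still-open variables together cover exactly {10, 12, 14, 16, 20} — 5 values for 5 variables — and 20 appears only in box 2's list, so box 2 = 20.
No further eliminations apply; box 4 can still be any of 10, 16.

10, 16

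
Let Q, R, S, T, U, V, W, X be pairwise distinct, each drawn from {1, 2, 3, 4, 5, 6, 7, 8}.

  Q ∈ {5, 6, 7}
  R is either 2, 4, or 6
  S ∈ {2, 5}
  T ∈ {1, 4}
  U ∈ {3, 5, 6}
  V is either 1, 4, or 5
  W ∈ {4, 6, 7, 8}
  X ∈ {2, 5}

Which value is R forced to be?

The 8 variables together cover exactly {1, 2, 3, 4, 5, 6, 7, 8} — 8 values for 8 variables — and 3 appears only in U's list, so U = 3.
The 7 still-open variables draw from only 7 values {1, 2, 4, 5, 6, 7, 8}, so each is used; only W can be 8, hence W = 8.
The 6 still-open variables together cover exactly {1, 2, 4, 5, 6, 7} — 6 values for 6 variables — and 7 appears only in Q's list, so Q = 7.
Among the 5 still-open variables, 6 fits only R (and all 5 values in {1, 2, 4, 5, 6} must be used), so R = 6.

6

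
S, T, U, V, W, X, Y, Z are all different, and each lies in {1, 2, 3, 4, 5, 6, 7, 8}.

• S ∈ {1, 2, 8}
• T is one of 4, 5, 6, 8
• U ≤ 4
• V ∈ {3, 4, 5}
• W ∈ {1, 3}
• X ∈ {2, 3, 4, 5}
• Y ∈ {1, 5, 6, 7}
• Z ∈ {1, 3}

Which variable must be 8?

S

The 8 variables draw from only 8 values {1, 2, 3, 4, 5, 6, 7, 8}, so each is used; only Y can be 7, hence Y = 7.
The 7 still-open variables draw from only 7 values {1, 2, 3, 4, 5, 6, 8}, so each is used; only T can be 6, hence T = 6.
The 6 still-open variables draw from only 6 values {1, 2, 3, 4, 5, 8}, so each is used; only S can be 8, hence S = 8.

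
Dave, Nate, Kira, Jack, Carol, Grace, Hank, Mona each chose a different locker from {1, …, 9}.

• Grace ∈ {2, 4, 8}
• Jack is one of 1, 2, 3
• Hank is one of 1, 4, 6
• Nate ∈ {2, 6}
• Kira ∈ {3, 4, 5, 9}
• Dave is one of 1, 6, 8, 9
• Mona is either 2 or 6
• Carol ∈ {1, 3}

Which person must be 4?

Among the 8 variables, 5 fits only Kira (and all 8 values in {1, 2, 3, 4, 5, 6, 8, 9} must be used), so Kira = 5.
The 7 still-open variables draw from only 7 values {1, 2, 3, 4, 6, 8, 9}, so each is used; only Dave can be 9, hence Dave = 9.
Among the 6 still-open variables, 8 fits only Grace (and all 6 values in {1, 2, 3, 4, 6, 8} must be used), so Grace = 8.
The 5 still-open variables together cover exactly {1, 2, 3, 4, 6} — 5 values for 5 variables — and 4 appears only in Hank's list, so Hank = 4.

Hank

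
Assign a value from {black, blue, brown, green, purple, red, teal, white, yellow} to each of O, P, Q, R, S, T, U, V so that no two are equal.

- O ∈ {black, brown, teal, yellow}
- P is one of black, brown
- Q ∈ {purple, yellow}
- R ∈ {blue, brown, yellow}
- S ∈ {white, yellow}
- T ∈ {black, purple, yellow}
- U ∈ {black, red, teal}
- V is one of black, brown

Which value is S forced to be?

The 8 variables draw from only 8 values {black, blue, brown, purple, red, teal, white, yellow}, so each is used; only R can be blue, hence R = blue.
Among the 7 still-open variables, red fits only U (and all 7 values in {black, brown, purple, red, teal, white, yellow} must be used), so U = red.
Among the 6 still-open variables, teal fits only O (and all 6 values in {black, brown, purple, teal, white, yellow} must be used), so O = teal.
The 5 still-open variables together cover exactly {black, brown, purple, white, yellow} — 5 values for 5 variables — and white appears only in S's list, so S = white.

white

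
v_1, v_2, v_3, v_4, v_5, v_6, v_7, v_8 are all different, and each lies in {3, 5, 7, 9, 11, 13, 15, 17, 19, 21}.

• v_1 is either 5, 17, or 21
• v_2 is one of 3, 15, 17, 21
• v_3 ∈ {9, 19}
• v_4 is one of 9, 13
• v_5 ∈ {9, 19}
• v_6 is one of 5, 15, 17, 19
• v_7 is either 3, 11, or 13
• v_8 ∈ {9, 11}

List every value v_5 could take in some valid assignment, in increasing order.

9, 19

v_3 and v_5 share exactly the 2 values {9, 19}; by pigeonhole those values go to them, so strike 9, 19 from v_4, v_6, v_8.
That leaves v_4 = 13. So v_7 can't be 13.
v_8 must be 11 (only option left). Strike 11 from v_7.
v_7 must be 3 (only option left). Eliminate 3 elsewhere: v_2.
No further eliminations apply; v_5 can still be any of 9, 19.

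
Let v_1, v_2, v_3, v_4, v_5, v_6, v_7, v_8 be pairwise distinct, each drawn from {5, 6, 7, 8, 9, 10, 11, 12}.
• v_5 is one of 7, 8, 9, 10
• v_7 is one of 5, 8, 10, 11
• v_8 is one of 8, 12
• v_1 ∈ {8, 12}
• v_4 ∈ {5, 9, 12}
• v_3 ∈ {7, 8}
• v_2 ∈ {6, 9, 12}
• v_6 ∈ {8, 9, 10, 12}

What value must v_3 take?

The 8 variables together cover exactly {5, 6, 7, 8, 9, 10, 11, 12} — 8 values for 8 variables — and 6 appears only in v_2's list, so v_2 = 6.
The 7 still-open variables together cover exactly {5, 7, 8, 9, 10, 11, 12} — 7 values for 7 variables — and 11 appears only in v_7's list, so v_7 = 11.
The 6 still-open variables together cover exactly {5, 7, 8, 9, 10, 12} — 6 values for 6 variables — and 5 appears only in v_4's list, so v_4 = 5.
v_1 and v_8 share exactly the 2 values {8, 12}; by pigeonhole those values go to them, so strike 8, 12 from v_3, v_5, v_6.
So v_3 = 7.

7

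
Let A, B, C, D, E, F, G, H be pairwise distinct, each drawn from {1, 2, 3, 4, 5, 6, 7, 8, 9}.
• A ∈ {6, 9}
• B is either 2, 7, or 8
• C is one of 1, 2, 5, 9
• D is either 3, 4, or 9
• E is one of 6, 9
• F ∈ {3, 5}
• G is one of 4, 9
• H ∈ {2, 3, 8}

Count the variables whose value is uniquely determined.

A and E share exactly the 2 values {6, 9}; by pigeonhole those values go to them, so strike 6, 9 from C, D, G.
G has just one choice, so G = 4. Remove 4 from D.
D must be 3 (only option left). So F, H can't be 3.
F's domain is down to {5}, so F = 5. So C can't be 5.
Determined: D=3, F=5, G=4. The other variables each still have more than one consistent value. That makes 3.

3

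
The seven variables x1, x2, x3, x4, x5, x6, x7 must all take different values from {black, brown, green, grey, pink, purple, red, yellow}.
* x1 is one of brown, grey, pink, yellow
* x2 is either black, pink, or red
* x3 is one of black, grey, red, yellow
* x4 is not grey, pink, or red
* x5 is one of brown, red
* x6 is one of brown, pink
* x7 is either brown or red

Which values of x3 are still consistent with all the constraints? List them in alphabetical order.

grey, yellow

The 2 variables x5 and x7 are confined to {brown, red}, which locks those values in; drop them from x1, x2, x3, x4, x6.
x6 must be pink (only option left). Strike pink from x1, x2.
That leaves x2 = black. So x3, x4 can't be black.
x1 and x3 share exactly the 2 values {grey, yellow}; by pigeonhole those values go to them, so strike grey, yellow from x4.
No further eliminations apply; x3 can still be any of grey, yellow.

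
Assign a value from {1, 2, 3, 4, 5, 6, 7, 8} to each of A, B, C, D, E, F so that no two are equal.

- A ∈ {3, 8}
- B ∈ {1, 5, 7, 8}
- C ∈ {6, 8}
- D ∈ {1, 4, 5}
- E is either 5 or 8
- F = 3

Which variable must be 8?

A

F must be 3 (only option left). Remove 3 from A.
So 8 goes to A.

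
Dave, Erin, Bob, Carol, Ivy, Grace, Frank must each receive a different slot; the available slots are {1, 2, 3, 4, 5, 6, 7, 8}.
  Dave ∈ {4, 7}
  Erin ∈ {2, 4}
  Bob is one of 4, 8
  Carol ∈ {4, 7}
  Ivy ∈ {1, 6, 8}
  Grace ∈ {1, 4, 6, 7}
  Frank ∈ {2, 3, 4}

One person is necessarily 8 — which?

Bob

The 7 variables draw from only 7 values {1, 2, 3, 4, 6, 7, 8}, so each is used; only Frank can be 3, hence Frank = 3.
The 6 still-open variables together cover exactly {1, 2, 4, 6, 7, 8} — 6 values for 6 variables — and 2 appears only in Erin's list, so Erin = 2.
The 2 variables Dave and Carol are confined to {4, 7}, which locks those values in; drop them from Bob, Grace.
So 8 goes to Bob.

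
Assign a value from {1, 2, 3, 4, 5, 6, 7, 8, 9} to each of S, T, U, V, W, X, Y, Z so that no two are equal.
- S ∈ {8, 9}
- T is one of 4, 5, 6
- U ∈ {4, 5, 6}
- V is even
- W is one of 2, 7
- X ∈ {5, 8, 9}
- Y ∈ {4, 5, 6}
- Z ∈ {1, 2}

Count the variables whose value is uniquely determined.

3

The 8 variables together cover exactly {1, 2, 4, 5, 6, 7, 8, 9} — 8 values for 8 variables — and 1 appears only in Z's list, so Z = 1.
The 7 still-open variables together cover exactly {2, 4, 5, 6, 7, 8, 9} — 7 values for 7 variables — and 7 appears only in W's list, so W = 7.
The 6 still-open variables together cover exactly {2, 4, 5, 6, 8, 9} — 6 values for 6 variables — and 2 appears only in V's list, so V = 2.
T, U, Y share exactly the 3 values {4, 5, 6}; by pigeonhole those values go to them, so strike 4, 5, 6 from X.
Determined: V=2, W=7, Z=1. The other variables each still have more than one consistent value. That makes 3.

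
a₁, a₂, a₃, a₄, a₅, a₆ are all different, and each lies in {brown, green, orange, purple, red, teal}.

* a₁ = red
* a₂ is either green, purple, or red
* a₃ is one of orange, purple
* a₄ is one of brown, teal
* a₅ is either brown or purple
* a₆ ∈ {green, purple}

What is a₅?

a₁ has just one choice, so a₁ = red. Strike red from a₂.
The 5 still-open variables together cover exactly {brown, green, orange, purple, teal} — 5 values for 5 variables — and orange appears only in a₃'s list, so a₃ = orange.
The 4 still-open variables together cover exactly {brown, green, purple, teal} — 4 values for 4 variables — and teal appears only in a₄'s list, so a₄ = teal.
Among the 3 still-open variables, brown fits only a₅ (and all 3 values in {brown, green, purple} must be used), so a₅ = brown.

brown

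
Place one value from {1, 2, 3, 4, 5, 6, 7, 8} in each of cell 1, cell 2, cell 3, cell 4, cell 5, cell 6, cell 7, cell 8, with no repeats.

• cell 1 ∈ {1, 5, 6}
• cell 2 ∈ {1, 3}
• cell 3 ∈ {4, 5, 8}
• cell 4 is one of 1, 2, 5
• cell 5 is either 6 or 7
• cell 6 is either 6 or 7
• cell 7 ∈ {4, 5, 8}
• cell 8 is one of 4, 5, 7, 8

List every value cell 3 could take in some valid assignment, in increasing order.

4, 5, 8

The 8 variables together cover exactly {1, 2, 3, 4, 5, 6, 7, 8} — 8 values for 8 variables — and 2 appears only in cell 4's list, so cell 4 = 2.
The 7 still-open variables draw from only 7 values {1, 3, 4, 5, 6, 7, 8}, so each is used; only cell 2 can be 3, hence cell 2 = 3.
The 6 still-open variables draw from only 6 values {1, 4, 5, 6, 7, 8}, so each is used; only cell 1 can be 1, hence cell 1 = 1.
cell 5 and cell 6 between them cover only {6, 7} — a naked pair. Remove those values from cell 8.
No further eliminations apply; cell 3 can still be any of 4, 5, 8.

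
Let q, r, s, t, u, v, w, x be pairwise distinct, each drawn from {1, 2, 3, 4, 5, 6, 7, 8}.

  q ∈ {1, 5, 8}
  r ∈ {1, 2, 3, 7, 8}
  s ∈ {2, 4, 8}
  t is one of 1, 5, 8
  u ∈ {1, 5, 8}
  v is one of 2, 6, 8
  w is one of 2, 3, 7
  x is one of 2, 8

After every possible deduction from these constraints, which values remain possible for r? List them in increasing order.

3, 7

The 8 variables together cover exactly {1, 2, 3, 4, 5, 6, 7, 8} — 8 values for 8 variables — and 4 appears only in s's list, so s = 4.
The 7 still-open variables together cover exactly {1, 2, 3, 5, 6, 7, 8} — 7 values for 7 variables — and 6 appears only in v's list, so v = 6.
q, t, u between them cover only {1, 5, 8} — a naked triple. Remove those values from r, x.
x's domain is down to {2}, so x = 2. Eliminate 2 elsewhere: r, w.
No further eliminations apply; r can still be any of 3, 7.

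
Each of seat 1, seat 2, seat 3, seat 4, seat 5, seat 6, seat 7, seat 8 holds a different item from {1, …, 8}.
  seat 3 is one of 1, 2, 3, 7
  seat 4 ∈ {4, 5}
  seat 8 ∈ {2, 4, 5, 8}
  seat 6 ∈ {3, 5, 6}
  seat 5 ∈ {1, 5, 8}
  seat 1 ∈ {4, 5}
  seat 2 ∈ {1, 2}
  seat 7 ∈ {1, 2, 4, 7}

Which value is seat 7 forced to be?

7

The 8 variables draw from only 8 values {1, 2, 3, 4, 5, 6, 7, 8}, so each is used; only seat 6 can be 6, hence seat 6 = 6.
The 7 still-open variables draw from only 7 values {1, 2, 3, 4, 5, 7, 8}, so each is used; only seat 3 can be 3, hence seat 3 = 3.
Among the 6 still-open variables, 7 fits only seat 7 (and all 6 values in {1, 2, 4, 5, 7, 8} must be used), so seat 7 = 7.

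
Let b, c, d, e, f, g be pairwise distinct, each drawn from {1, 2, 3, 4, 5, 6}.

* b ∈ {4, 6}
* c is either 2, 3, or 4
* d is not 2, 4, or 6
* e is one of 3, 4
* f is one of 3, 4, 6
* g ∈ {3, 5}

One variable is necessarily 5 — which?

Among the 6 variables, 1 fits only d (and all 6 values in {1, 2, 3, 4, 5, 6} must be used), so d = 1.
Among the 5 still-open variables, 2 fits only c (and all 5 values in {2, 3, 4, 5, 6} must be used), so c = 2.
The 4 still-open variables together cover exactly {3, 4, 5, 6} — 4 values for 4 variables — and 5 appears only in g's list, so g = 5.

g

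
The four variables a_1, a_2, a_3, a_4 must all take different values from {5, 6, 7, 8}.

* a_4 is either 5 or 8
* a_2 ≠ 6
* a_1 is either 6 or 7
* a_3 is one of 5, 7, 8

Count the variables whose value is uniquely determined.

Among the 4 variables, 6 fits only a_1 (and all 4 values in {5, 6, 7, 8} must be used), so a_1 = 6.
Determined: a_1=6. The other variables each still have more than one consistent value. That makes 1.

1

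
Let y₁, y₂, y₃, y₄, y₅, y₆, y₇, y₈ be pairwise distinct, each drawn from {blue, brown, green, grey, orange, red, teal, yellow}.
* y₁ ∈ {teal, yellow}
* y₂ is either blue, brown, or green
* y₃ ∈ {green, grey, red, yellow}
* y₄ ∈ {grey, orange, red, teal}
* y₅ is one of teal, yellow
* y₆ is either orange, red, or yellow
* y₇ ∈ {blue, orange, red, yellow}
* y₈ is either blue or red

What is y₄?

grey

The 8 variables together cover exactly {blue, brown, green, grey, orange, red, teal, yellow} — 8 values for 8 variables — and brown appears only in y₂'s list, so y₂ = brown.
The 7 still-open variables together cover exactly {blue, green, grey, orange, red, teal, yellow} — 7 values for 7 variables — and green appears only in y₃'s list, so y₃ = green.
The 6 still-open variables draw from only 6 values {blue, grey, orange, red, teal, yellow}, so each is used; only y₄ can be grey, hence y₄ = grey.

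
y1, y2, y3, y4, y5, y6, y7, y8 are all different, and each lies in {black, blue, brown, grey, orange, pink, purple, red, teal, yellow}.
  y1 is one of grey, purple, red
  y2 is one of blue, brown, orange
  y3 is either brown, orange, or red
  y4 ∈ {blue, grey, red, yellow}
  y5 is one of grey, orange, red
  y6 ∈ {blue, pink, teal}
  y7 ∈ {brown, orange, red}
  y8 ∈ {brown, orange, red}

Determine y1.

purple

y3, y7, y8 share exactly the 3 values {brown, orange, red}; by pigeonhole those values go to them, so strike brown, orange, red from y1, y2, y4, y5.
That leaves y2 = blue. Remove blue from y4, y6.
y5's domain is down to {grey}, so y5 = grey. So y1, y4 can't be grey.
So y1 = purple.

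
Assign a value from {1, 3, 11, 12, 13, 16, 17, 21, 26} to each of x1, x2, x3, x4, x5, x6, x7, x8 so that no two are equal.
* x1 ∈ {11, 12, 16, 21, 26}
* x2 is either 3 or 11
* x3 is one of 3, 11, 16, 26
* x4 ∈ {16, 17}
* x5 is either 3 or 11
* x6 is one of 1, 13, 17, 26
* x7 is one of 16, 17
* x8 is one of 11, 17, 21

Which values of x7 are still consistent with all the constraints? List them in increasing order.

The 2 variables x2 and x5 are confined to {3, 11}, which locks those values in; drop them from x1, x3, x8.
The 2 variables x4 and x7 are confined to {16, 17}, which locks those values in; drop them from x1, x3, x6, x8.
x3 has just one choice, so x3 = 26. So x1, x6 can't be 26.
x8 has just one choice, so x8 = 21. Remove 21 from x1.
That leaves x1 = 12.
No further eliminations apply; x7 can still be any of 16, 17.

16, 17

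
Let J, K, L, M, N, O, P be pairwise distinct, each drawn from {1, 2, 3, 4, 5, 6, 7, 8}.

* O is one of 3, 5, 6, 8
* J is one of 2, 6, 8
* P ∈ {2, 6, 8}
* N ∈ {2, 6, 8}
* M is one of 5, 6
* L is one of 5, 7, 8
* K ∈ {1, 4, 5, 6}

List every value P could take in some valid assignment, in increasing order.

J, N, P between them cover only {2, 6, 8} — a naked triple. Remove those values from K, L, M, O.
M's domain is down to {5}, so M = 5. So K, L, O can't be 5.
O has just one choice, so O = 3.
L must be 7 (only option left).
No further eliminations apply; P can still be any of 2, 6, 8.

2, 6, 8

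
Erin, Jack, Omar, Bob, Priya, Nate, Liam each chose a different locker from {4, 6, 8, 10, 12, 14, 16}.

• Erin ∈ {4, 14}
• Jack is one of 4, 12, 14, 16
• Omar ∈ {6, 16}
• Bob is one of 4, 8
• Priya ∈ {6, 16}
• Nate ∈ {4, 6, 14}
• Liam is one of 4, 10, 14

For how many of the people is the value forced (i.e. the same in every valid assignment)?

Among the 7 variables, 8 fits only Bob (and all 7 values in {4, 6, 8, 10, 12, 14, 16} must be used), so Bob = 8.
The 6 still-open variables together cover exactly {4, 6, 10, 12, 14, 16} — 6 values for 6 variables — and 10 appears only in Liam's list, so Liam = 10.
The 5 still-open variables together cover exactly {4, 6, 12, 14, 16} — 5 values for 5 variables — and 12 appears only in Jack's list, so Jack = 12.
Omar and Priya between them cover only {6, 16} — a naked pair. Remove those values from Nate.
Determined: Jack=12, Bob=8, Liam=10. The other people each still have more than one consistent value. That makes 3.

3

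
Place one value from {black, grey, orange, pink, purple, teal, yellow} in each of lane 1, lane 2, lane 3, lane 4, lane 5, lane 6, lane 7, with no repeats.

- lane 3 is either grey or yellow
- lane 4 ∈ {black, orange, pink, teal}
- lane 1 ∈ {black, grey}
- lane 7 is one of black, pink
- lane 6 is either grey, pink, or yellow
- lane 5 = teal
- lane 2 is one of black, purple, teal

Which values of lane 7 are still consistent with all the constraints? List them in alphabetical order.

lane 5's domain is down to {teal}, so lane 5 = teal. Remove teal from lane 2, lane 4.
Among the 6 still-open variables, orange fits only lane 4 (and all 6 values in {black, grey, orange, pink, purple, yellow} must be used), so lane 4 = orange.
Among the 5 still-open variables, purple fits only lane 2 (and all 5 values in {black, grey, pink, purple, yellow} must be used), so lane 2 = purple.
No further eliminations apply; lane 7 can still be any of black, pink.

black, pink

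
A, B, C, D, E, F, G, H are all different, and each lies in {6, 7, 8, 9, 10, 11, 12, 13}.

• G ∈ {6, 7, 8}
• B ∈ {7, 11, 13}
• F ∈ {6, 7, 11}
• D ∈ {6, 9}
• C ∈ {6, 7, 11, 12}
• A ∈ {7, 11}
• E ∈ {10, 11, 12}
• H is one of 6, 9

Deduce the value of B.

13

The 8 variables together cover exactly {6, 7, 8, 9, 10, 11, 12, 13} — 8 values for 8 variables — and 8 appears only in G's list, so G = 8.
The 7 still-open variables together cover exactly {6, 7, 9, 10, 11, 12, 13} — 7 values for 7 variables — and 10 appears only in E's list, so E = 10.
Among the 6 still-open variables, 12 fits only C (and all 6 values in {6, 7, 9, 11, 12, 13} must be used), so C = 12.
Among the 5 still-open variables, 13 fits only B (and all 5 values in {6, 7, 9, 11, 13} must be used), so B = 13.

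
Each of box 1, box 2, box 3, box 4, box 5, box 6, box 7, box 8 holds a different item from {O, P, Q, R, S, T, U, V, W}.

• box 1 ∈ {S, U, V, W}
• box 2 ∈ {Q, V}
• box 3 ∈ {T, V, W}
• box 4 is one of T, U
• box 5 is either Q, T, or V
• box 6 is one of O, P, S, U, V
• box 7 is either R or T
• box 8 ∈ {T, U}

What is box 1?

The 2 variables box 4 and box 8 are confined to {T, U}, which locks those values in; drop them from box 1, box 3, box 5, box 6, box 7.
box 7's domain is down to {R}, so box 7 = R.
The 2 variables box 2 and box 5 are confined to {Q, V}, which locks those values in; drop them from box 1, box 3, box 6.
box 3 must be W (only option left). So box 1 can't be W.
So box 1 = S.

S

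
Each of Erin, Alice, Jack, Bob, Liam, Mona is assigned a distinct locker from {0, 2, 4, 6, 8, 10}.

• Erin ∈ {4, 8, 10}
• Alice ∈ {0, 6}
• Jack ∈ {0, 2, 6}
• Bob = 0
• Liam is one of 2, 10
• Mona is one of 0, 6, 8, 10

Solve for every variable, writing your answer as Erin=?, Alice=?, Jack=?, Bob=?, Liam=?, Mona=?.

Erin=4, Alice=6, Jack=2, Bob=0, Liam=10, Mona=8

Bob must be 0 (only option left). Strike 0 from Alice, Jack, Mona.
Alice's domain is down to {6}, so Alice = 6. Strike 6 from Jack, Mona.
Jack's domain is down to {2}, so Jack = 2. So Liam can't be 2.
Liam must be 10 (only option left). So Erin, Mona can't be 10.
Mona must be 8 (only option left). Remove 8 from Erin.
Erin has just one choice, so Erin = 4.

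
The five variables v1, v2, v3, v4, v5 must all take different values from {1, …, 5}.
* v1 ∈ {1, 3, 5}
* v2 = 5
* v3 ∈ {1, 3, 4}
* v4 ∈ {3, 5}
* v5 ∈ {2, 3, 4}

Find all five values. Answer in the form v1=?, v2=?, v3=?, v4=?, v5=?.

v1=1, v2=5, v3=4, v4=3, v5=2

v2's domain is down to {5}, so v2 = 5. Eliminate 5 elsewhere: v1, v4.
v4's domain is down to {3}, so v4 = 3. So v1, v3, v5 can't be 3.
That leaves v1 = 1. Strike 1 from v3.
v3 must be 4 (only option left). Remove 4 from v5.
v5 has just one choice, so v5 = 2.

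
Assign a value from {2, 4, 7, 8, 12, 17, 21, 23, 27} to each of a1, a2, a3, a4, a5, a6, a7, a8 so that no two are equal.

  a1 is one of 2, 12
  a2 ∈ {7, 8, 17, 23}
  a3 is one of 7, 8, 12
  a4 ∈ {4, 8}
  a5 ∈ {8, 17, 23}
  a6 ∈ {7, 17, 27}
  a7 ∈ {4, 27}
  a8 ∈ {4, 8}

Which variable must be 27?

a7

The 8 variables draw from only 8 values {2, 4, 7, 8, 12, 17, 23, 27}, so each is used; only a1 can be 2, hence a1 = 2.
The 7 still-open variables draw from only 7 values {4, 7, 8, 12, 17, 23, 27}, so each is used; only a3 can be 12, hence a3 = 12.
The 2 variables a4 and a8 are confined to {4, 8}, which locks those values in; drop them from a2, a5, a7.
So 27 goes to a7.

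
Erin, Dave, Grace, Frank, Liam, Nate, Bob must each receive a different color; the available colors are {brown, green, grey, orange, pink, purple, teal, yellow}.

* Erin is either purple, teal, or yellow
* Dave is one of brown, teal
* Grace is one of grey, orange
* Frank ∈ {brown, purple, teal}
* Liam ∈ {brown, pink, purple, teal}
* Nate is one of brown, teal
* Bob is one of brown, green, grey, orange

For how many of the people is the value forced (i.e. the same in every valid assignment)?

3

Dave and Nate between them cover only {brown, teal} — a naked pair. Remove those values from Erin, Frank, Liam, Bob.
That leaves Frank = purple. Strike purple from Erin, Liam.
That leaves Liam = pink.
That leaves Erin = yellow.
Determined: Erin=yellow, Frank=purple, Liam=pink. The other people each still have more than one consistent value. That makes 3.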